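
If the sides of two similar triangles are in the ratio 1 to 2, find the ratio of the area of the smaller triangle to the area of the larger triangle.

Area ratio = (side ratio)^2 = (1/2)^2 = 1:4.

1:4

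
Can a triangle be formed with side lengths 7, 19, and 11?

The longest side is 19. The other two sides sum to 7 + 11 = 18.
Since 18 ≤ 19, the two shorter sides cannot reach around to close the triangle.

No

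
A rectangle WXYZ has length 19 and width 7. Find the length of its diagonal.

A rectangle's diagonal splits it into two right triangles, with the diagonal as the hypotenuse.
By the Pythagorean theorem, d^2 = 19^2 + 7^2 = 410.
Therefore d = sqrt(410).

sqrt(410)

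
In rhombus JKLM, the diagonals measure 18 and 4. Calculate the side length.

The diagonals of a rhombus bisect each other at right angles.
Half-diagonals: 18/2 = 9 and 4/2 = 2
side = sqrt(9^2 + 2^2)
side = sqrt(81 + 4)
side = sqrt(85)

sqrt(85)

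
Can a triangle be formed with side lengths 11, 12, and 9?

Check all three triangle inequalities:
11 + 12 = 23 > 9 ✓
11 + 9 = 20 > 12 ✓
12 + 9 = 21 > 11 ✓
All conditions hold, so these sides form a valid triangle.

Yes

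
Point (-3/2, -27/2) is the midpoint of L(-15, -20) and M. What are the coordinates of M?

Using the midpoint formula: M = ((x1 + x2)/2, (y1 + y2)/2)
We know M = (-3/2, -27/2) and L = (-15, -20)
For x: -3/2 = (-15 + x2)/2, so x2 = 2*-3/2 - -15 = 12
For y: -27/2 = (-20 + y2)/2, so y2 = 2*-27/2 - -20 = -7
M = (12, -7)

(12, -7)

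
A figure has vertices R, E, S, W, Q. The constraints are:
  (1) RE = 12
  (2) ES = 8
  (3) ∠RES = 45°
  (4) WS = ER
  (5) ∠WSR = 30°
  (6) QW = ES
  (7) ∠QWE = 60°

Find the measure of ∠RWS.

From the given relations: WS = ER = 12.
Step 1: By the law of cosines on triangle SER: SR² = 8² + 12² − 2·8·12·cos(45°) = 72.24, so SR ≈ 8.5.
Step 2: By the law of cosines on triangle WSR: WR² = 12² + 8.5² − 2·12·8.5·cos(30°) = 39.58, so WR ≈ 6.29.
Step 3: By the inverse law of cosines on triangle RWS: cos(∠RWS) = (6.29² + 12² − 8.5²) / (2·6.29·12) = 111.35/151 = 0.7374, so ∠RWS = 42.49°.

Therefore, the measure of angle ∠RWS = 42.49°.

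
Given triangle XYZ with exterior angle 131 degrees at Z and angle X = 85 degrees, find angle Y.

By the exterior angle theorem: exterior angle = sum of remote interior angles.
131 = 85 + angle Y
angle Y = 131 - 85 = 46 degrees

46 degrees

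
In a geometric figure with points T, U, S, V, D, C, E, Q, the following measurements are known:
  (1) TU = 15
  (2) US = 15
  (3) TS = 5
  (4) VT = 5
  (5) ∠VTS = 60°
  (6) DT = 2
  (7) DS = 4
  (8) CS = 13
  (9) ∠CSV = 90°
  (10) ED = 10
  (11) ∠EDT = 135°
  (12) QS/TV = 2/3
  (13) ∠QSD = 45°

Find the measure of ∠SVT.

Step 1: By the law of cosines on triangle VTS: VS² = 5² + 5² − 2·5·5·cos(60°) = 25, so VS = 5.
Step 2: By the inverse law of cosines on triangle SVT: cos(∠SVT) = (5² + 5² − 5²) / (2·5·5) = 25/50 = 0.5, so ∠SVT = 60°.

Therefore, the measure of angle ∠SVT = 60°.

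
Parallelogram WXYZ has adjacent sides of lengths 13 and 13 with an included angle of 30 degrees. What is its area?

Area = 13 * 13 * sin(30°) = 169 * 1/2 = 169/2

169/2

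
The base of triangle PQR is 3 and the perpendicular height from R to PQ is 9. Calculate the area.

Area = (1/2)(3)(9) = 27/2

27/2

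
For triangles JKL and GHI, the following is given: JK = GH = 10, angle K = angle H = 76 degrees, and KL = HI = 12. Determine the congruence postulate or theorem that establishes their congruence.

The given information matches SAS: Two pairs of corresponding sides and the included angle are equal (Side-Angle-Side).

SAS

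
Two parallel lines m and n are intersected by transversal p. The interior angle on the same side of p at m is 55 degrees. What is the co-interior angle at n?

Co-interior (same-side interior) angles are between the parallel lines on the same side of the transversal.
Unlike corresponding or alternate interior angles, they are supplementary rather than equal.
So the angle = 180 - 55 = 125 degrees.

125 degrees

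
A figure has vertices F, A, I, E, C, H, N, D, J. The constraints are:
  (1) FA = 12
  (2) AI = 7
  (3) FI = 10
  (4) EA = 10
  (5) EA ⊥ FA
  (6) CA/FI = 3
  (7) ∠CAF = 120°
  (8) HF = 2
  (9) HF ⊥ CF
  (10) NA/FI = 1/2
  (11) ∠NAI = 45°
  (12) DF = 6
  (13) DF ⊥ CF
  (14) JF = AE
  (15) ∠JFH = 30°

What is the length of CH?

From the given relations: CA = 3·FI = 3·10 = 30.
Step 1: By the law of cosines on triangle FAC: FC² = 12² + 30² − 2·12·30·cos(120°) = 1404, so FC = 6·√39.
Step 2: By the law of cosines on triangle CFH: CH² = (6·√39)² + 2² − 2·6·√39·2·cos(90°) = 1408, so CH = 8·√22.

Therefore, the length of CH = 8·√22.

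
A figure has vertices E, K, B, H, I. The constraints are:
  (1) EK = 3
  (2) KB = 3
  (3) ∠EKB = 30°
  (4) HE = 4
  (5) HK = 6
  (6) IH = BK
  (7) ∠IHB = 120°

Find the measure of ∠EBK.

Step 1: By the law of cosines on triangle BKE: BE² = 3² + 3² − 2·3·3·cos(30°) = 2.41, so BE ≈ 1.55.
Step 2: By the inverse law of cosines on triangle EBK: cos(∠EBK) = (1.55² + 3² − 3²) / (2·1.55·3) = 2.41/9.32 = 0.2588, so ∠EBK = 75°.

Therefore, the measure of angle ∠EBK = 75°.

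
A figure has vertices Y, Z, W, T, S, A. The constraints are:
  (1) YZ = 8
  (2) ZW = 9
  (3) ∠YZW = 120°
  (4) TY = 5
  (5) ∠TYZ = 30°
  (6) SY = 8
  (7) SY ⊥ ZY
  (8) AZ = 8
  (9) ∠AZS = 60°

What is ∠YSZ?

Step 1: By the law of cosines on triangle SYZ: SZ² = 8² + 8² − 2·8·8·cos(90°) = 128, so SZ = 8·√2.
Step 2: By the inverse law of cosines on triangle YSZ: cos(∠YSZ) = (8² + (8·√2)² − 8²) / (2·8·8·√2) = 128/181.02 = 0.7071, so ∠YSZ = 45°.

Therefore, the measure of angle ∠YSZ = 45°.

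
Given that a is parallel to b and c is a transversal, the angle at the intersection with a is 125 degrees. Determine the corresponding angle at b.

When a transversal crosses parallel lines, angles in the same position at each intersection are called corresponding angles.
These are always equal, so the answer is 125 degrees.

125 degrees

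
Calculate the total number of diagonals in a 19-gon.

The number of diagonals in an n-gon is n(n - 3)/2.
For n = 19: 19(19 - 3)/2 = 19 × 16 / 2 = 152.

152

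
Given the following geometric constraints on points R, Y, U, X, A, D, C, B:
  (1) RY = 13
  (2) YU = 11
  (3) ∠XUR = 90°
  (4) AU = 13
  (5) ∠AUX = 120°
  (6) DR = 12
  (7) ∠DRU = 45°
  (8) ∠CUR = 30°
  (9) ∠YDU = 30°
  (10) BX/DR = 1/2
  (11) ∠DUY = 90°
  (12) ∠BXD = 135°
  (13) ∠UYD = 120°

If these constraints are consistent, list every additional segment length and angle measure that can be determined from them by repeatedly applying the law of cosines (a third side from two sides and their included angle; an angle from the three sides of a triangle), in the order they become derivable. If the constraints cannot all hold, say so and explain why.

These constraints are not satisfiable: (9), (11) and (13) are the three interior angles of triangle YDU, which must sum to 180°, but 30° + 90° + 120° = 240°. No planar figure meets all of them, so nothing further can be derived.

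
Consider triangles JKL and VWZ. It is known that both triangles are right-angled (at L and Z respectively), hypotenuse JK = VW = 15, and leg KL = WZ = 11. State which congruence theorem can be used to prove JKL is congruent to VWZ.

The given information provides:
both triangles are right-angled (at L and Z respectively), hypotenuse JK = VW = 15, and leg KL = WZ = 11
This matches the HL congruence theorem.
The hypotenuse and one leg of two right triangles are equal (Hypotenuse-Leg).

HL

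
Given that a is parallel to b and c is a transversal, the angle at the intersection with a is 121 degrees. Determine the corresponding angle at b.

Corresponding angles formed by parallel lines and a transversal are equal.
The given angle is 121 degrees.
The corresponding angle = 121 degrees.

121 degrees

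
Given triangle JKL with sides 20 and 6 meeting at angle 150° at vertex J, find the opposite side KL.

When two sides and the included angle are known, the law of cosines gives the third side.
c^2 = a^2 + b^2 - 2ab cos(C) generalizes the Pythagorean theorem to non-right triangles.
Here: KL^2 = 400 + 36 - 240*(-sqrt(3)/2) = 120*sqrt(3) + 436
KL = 2*sqrt(30*sqrt(3) + 109)

2*sqrt(30*sqrt(3) + 109)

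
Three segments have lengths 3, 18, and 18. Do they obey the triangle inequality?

Sort the sides: 3, 18, 18.
It suffices to check that the sum of the two smallest exceeds the largest:
3 + 18 = 21 > 18. ✓
Yes, a valid triangle can be formed.

Yes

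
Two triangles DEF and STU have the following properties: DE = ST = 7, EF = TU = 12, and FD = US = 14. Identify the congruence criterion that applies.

The given information matches SSS: All three pairs of corresponding sides are equal (Side-Side-Side).

SSS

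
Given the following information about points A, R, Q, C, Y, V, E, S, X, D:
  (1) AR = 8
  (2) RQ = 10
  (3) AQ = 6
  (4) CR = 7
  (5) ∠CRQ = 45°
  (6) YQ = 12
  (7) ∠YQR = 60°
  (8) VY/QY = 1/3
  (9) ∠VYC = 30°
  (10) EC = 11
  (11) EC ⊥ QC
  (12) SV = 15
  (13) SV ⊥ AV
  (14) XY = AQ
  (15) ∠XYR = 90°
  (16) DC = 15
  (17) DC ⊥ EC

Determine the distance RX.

From the given relations: XY = AQ = 6.
Step 1: By the law of cosines on triangle RQY: RY² = 10² + 12² − 2·10·12·cos(60°) = 124, so RY = 2·√31.
Step 2: By the law of cosines on triangle RYX: RX² = (2·√31)² + 6² − 2·2·√31·6·cos(90°) = 160, so RX = 4·√10.

Therefore, the length of RX = 4·√10.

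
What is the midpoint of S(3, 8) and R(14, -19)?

The midpoint is the average of the coordinates:
x: (3 + 14)/2 = 17/2
y: (8 + -19)/2 = -11/2
Midpoint = (17/2, -11/2)

(17/2, -11/2)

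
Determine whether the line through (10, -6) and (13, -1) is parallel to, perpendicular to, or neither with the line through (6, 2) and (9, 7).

Slope of line 1: m1 = (-1 - -6)/(13 - 10) = 5/3 = 5/3
Slope of line 2: m2 = (7 - 2)/(9 - 6) = 5/3 = 5/3
Two lines are parallel if and only if they have equal slopes (or both are vertical).
Here m1 = m2 = 5/3, confirming the lines are parallel.

Parallel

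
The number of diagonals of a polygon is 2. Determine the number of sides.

Using d = n(n - 3)/2, we solve 2 = n(n - 3)/2.
So n(n - 3) = 4.
Testing n = 4: 4 * 1 = 4 = 4. Correct.
The polygon has 4 sides.

4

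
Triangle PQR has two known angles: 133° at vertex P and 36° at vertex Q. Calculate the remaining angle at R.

angle R = 180 - 133 - 36 = 11 degrees.

11 degrees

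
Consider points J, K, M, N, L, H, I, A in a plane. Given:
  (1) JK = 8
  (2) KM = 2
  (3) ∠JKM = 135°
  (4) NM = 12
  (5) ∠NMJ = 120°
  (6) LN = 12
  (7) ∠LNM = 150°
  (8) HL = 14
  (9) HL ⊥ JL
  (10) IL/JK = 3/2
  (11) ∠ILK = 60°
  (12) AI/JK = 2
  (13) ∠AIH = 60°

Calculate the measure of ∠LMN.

Step 1: By the law of cosines on triangle MNL: ML² = 12² + 12² − 2·12·12·cos(150°) = 537.42, so ML ≈ 23.18.
Step 2: By the inverse law of cosines on triangle LMN: cos(∠LMN) = (23.18² + 12² − 12²) / (2·23.18·12) = 537.42/556.37 = 0.9659, so ∠LMN = 15°.

Therefore, the measure of angle ∠LMN = 15°.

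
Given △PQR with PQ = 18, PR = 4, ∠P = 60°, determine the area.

Area = (1/2) * PQ * PR * sin(P)
Area = (1/2) * 18 * 4 * sin(60°)
Area = (1/2) * 18 * 4 * sqrt(3)/2
Area = 18*sqrt(3)

18*sqrt(3)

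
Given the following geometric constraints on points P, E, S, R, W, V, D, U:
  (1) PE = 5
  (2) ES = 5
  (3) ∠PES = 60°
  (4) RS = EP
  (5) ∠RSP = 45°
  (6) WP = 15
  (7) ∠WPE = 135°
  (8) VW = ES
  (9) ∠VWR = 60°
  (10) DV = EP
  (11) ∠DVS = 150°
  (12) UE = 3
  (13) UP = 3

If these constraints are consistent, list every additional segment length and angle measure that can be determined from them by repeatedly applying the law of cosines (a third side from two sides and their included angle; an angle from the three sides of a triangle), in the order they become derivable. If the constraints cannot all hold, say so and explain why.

The constraints are consistent. Derivable facts, in order:
After 1 step:
- EW ≈ 18.87
- PS = 5
- ∠EPU = 33.56°
- ∠EUP = 112.89°
- ∠PEU = 33.56°
After 2 steps:
- PR ≈ 3.83
- ∠EPS = 60°
- ∠ESP = 60°
- ∠EWP = 10.8°
- ∠PEW = 34.2°
After 3 steps:
- ∠PRS = 67.5°
- ∠RPS = 67.5°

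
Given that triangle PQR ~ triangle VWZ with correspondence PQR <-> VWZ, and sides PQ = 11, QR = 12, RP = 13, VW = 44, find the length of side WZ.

Similar triangles have proportional sides. Setting up the proportion:
VW / PQ = WZ / QR
44 / 11 = WZ / 12
WZ = 12 * 44 / 11 = 48.

48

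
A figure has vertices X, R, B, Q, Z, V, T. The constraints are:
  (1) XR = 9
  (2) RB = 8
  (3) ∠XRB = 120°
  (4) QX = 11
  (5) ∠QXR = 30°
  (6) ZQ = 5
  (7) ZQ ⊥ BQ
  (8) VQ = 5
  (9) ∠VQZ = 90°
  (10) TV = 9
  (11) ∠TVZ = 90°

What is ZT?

Step 1: By the law of cosines on triangle ZQV: ZV² = 5² + 5² − 2·5·5·cos(90°) = 50, so ZV = 5·√2.
Step 2: By the law of cosines on triangle ZVT: ZT² = (5·√2)² + 9² − 2·5·√2·9·cos(90°) = 131, so ZT = √131.

Therefore, the length of ZT = √131.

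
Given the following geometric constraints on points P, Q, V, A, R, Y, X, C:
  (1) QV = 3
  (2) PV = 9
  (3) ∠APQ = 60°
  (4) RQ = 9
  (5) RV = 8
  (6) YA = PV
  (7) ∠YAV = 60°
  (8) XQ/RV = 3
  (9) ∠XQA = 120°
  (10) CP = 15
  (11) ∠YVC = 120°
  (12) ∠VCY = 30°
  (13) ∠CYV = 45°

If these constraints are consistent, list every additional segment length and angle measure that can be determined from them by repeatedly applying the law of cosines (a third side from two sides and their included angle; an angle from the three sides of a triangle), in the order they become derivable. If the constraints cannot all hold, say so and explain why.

These constraints are not satisfiable: (11), (12) and (13) are the three interior angles of triangle YVC, which must sum to 180°, but 120° + 30° + 45° = 195°. No planar figure meets all of them, so nothing further can be derived.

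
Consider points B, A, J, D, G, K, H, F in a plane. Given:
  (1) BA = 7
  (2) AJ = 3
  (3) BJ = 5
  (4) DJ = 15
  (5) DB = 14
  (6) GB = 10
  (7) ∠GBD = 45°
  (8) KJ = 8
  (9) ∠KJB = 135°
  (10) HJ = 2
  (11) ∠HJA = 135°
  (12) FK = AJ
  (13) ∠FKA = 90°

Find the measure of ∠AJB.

Step 1: By the inverse law of cosines on triangle AJB: cos(∠AJB) = (3² + 5² − 7²) / (2·3·5) = -15/30 = -0.5, so ∠AJB = 120°.

Therefore, the measure of angle ∠AJB = 120°.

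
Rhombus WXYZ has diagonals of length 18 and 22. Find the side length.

The diagonals of a rhombus bisect each other at right angles.
Half-diagonals: 18/2 = 9 and 22/2 = 11
side = sqrt(9^2 + 11^2)
side = sqrt(81 + 121)
side = sqrt(202)

sqrt(202)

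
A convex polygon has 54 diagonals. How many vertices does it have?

Using d = n(n - 3)/2, we solve 54 = n(n - 3)/2.
So n(n - 3) = 108.
Testing n = 12: 12 * 9 = 108 = 108. Correct.
The polygon has 12 sides.

12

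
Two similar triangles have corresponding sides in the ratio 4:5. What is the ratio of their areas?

The ratio of areas of similar triangles equals the square of the side ratio.
Side ratio = 4:5
Area ratio = (4/5)^2 = 16/25 = 16:25

16:25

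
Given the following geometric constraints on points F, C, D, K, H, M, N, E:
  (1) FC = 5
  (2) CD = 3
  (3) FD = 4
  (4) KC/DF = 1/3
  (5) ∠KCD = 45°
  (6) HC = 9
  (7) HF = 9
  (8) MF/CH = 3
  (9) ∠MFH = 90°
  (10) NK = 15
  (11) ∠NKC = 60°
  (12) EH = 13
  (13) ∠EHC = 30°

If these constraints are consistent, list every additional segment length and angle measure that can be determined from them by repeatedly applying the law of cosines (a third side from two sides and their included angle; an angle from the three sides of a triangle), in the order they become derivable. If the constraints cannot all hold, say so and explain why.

The constraints are consistent. Derivable facts, in order:
After 1 step:
- CE ≈ 6.88
- CN ≈ 14.38
- DK ≈ 2.26
- HM = 9·√10
- ∠CDF = 90°
- ∠CFD = 36.87°
- ∠CFH = 73.87°
- ∠CHF = 32.26°
- ∠DCF = 53.13°
- ∠FCH = 73.87°
After 2 steps:
- ∠CDK = 24.62°
- ∠CEH = 40.84°
- ∠CKD = 110.38°
- ∠CNK = 4.61°
- ∠ECH = 109.16°
- ∠FHM = 71.57°
- ∠FMH = 18.43°
- ∠KCN = 115.39°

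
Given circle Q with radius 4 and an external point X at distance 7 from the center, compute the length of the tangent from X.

Let T be the point of tangency. Then QT ⊥ XT (radius ⊥ tangent).
In right triangle QTX: QX² = QT² + XT²
7² = 4² + XT²
XT² = 33, XT = sqrt(33)

sqrt(33)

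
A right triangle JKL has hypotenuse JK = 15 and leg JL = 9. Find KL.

KL = sqrt(15^2 - 9^2) = sqrt(144) = 12

12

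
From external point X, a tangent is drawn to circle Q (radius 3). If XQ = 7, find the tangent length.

The tangent, radius, and line from the external point to the center form a right triangle.
The right angle is where the tangent meets the radius.
By the Pythagorean theorem: tangent² + 3² = 7²
tangent² = 49 - 9 = 40
tangent = 2*sqrt(10)

2*sqrt(10)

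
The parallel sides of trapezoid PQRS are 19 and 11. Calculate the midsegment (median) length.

The midsegment (median) of a trapezoid connects the midpoints of the non-parallel sides.
Its length is the average of the two bases: (19 + 11) / 2 = 15.

15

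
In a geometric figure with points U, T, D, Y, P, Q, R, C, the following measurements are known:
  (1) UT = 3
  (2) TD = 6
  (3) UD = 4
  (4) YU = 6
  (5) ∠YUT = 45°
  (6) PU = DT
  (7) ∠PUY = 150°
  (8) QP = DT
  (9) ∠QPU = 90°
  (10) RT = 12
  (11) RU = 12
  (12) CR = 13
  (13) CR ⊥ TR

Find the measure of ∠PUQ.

From the given relations: PU = DT = 6; QP = DT = 6.
Step 1: By the law of cosines on triangle UPQ: UQ² = 6² + 6² − 2·6·6·cos(90°) = 72, so UQ = 6·√2.
Step 2: By the inverse law of cosines on triangle PUQ: cos(∠PUQ) = (6² + (6·√2)² − 6²) / (2·6·6·√2) = 72/101.82 = 0.7071, so ∠PUQ = 45°.

Therefore, the measure of angle ∠PUQ = 45°.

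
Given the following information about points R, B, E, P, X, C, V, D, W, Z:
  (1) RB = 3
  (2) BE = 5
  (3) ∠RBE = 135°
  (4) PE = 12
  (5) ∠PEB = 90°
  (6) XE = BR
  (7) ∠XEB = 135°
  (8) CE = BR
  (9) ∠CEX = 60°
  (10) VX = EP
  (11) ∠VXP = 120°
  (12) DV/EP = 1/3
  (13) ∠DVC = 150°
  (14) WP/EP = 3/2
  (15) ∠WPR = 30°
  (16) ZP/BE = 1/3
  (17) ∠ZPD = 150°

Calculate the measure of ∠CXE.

From the given relations: XE = BR = 3; CE = BR = 3.
Step 1: By the law of cosines on triangle XEC: XC² = 3² + 3² − 2·3·3·cos(60°) = 9, so XC = 3.
Step 2: By the inverse law of cosines on triangle CXE: cos(∠CXE) = (3² + 3² − 3²) / (2·3·3) = 9/18 = 0.5, so ∠CXE = 60°.

Therefore, the measure of angle ∠CXE = 60°.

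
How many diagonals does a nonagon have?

The number of diagonals in an n-gon is n(n - 3)/2.
For n = 9: 9(9 - 3)/2 = 9 × 6 / 2 = 27.

27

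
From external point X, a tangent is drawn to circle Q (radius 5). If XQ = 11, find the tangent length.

Let T be the point of tangency. Then QT ⊥ XT (radius ⊥ tangent).
In right triangle QTX: QX² = QT² + XT²
11² = 5² + XT²
XT² = 96, XT = 4*sqrt(6)

4*sqrt(6)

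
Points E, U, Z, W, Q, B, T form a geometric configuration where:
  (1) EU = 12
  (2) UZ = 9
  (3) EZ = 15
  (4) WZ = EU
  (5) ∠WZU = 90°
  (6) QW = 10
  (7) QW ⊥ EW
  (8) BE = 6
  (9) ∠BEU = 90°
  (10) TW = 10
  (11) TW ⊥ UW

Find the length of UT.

From the given relations: WZ = EU = 12.
Step 1: By the law of cosines on triangle UZW: UW² = 9² + 12² − 2·9·12·cos(90°) = 225, so UW = 15.
Step 2: By the law of cosines on triangle UWT: UT² = 15² + 10² − 2·15·10·cos(90°) = 325, so UT = 5·√13.

Therefore, the length of UT = 5·√13.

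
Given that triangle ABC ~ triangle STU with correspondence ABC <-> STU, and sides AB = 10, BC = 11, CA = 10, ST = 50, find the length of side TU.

k = 50/10 = 5. TU = 5 * 11 = 55.

55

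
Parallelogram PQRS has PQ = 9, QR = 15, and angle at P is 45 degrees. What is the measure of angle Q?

Consecutive angles are supplementary: angle Q = 180 - 45 = 135 degrees.

135 degrees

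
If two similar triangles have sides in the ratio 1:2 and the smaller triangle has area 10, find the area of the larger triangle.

For similar figures, the area ratio equals the square of the side ratio.
Side ratio (the smaller triangle to the larger triangle) = 1:2, so area ratio = 1^2:2^2 = 1:4.
If the area of the smaller triangle is 10, then the area of the larger triangle = 10 * (4/1) = 40.

40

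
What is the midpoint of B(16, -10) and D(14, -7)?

The midpoint is the average of the coordinates:
x: (16 + 14)/2 = 15
y: (-10 + -7)/2 = -17/2
Midpoint = (15, -17/2)

(15, -17/2)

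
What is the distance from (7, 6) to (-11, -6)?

d = sqrt((-18)^2 + (-12)^2) = sqrt(468) = 6*sqrt(13)

6*sqrt(13)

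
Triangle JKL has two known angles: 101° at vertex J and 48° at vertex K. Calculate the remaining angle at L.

angle L = 180 - 101 - 48 = 31 degrees.

31 degrees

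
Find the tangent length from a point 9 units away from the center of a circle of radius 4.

The tangent, radius, and line from the external point to the center form a right triangle.
The right angle is where the tangent meets the radius.
By the Pythagorean theorem: tangent² + 4² = 9²
tangent² = 81 - 16 = 65
tangent = sqrt(65)

sqrt(65)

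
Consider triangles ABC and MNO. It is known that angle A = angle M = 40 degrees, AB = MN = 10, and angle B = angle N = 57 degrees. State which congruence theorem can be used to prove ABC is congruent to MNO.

The given information matches ASA: Two pairs of corresponding angles and the included side are equal (Angle-Side-Angle).

ASA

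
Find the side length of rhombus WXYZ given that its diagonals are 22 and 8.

The diagonals of a rhombus bisect each other at right angles.
Half-diagonals: 22/2 = 11 and 8/2 = 4
side = sqrt(11^2 + 4^2)
side = sqrt(121 + 16)
side = sqrt(137)

sqrt(137)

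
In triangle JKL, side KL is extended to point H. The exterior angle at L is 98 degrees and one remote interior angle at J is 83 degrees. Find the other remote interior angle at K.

By the exterior angle theorem: exterior angle = sum of remote interior angles.
98 = 83 + angle K
angle K = 98 - 83 = 15 degrees

15 degrees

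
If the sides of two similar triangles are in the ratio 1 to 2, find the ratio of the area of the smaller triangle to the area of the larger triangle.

Area ratio = (side ratio)^2 = (1/2)^2 = 1:4.

1:4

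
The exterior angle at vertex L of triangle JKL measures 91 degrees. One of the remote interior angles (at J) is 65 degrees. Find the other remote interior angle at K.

angle K = 91 - 65 = 26 degrees (exterior angle theorem).

26 degrees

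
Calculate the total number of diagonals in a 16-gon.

Each of the 16 vertices connects to 13 non-adjacent vertices via diagonals.
Total connections = 16 × 13 = 208, but each diagonal is counted twice.
Number of diagonals = 208 / 2 = 104.

104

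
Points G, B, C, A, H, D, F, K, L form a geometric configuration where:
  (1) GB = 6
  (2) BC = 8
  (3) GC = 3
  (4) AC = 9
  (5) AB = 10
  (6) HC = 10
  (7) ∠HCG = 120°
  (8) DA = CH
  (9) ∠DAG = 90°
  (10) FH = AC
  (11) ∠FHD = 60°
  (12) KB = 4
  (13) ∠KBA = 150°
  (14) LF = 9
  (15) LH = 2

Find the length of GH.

Step 1: By the law of cosines on triangle GCH: GH² = 3² + 10² − 2·3·10·cos(120°) = 139, so GH = √139.

Therefore, the length of GH = √139.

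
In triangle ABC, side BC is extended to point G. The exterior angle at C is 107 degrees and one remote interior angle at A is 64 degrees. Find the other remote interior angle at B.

By the exterior angle theorem: exterior angle = sum of remote interior angles.
107 = 64 + angle B
angle B = 107 - 64 = 43 degrees

43 degrees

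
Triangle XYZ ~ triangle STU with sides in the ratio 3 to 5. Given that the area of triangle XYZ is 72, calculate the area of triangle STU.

Area ratio = (3/5)^2 = 9/25. Area of STU = 72 * 25/9 = 200.

200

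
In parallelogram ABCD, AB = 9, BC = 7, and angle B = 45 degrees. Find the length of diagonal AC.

Law of cosines: d^2 = 9^2 + 7^2 - 2(9)(7)cos(45°) = 130 - 63*sqrt(2), so d = sqrt(130 - 63*sqrt(2)).

sqrt(130 - 63*sqrt(2))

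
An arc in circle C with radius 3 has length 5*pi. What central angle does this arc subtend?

The full circumference is 2πr = 6*pi.
The arc is 5*pi / 6*pi = 5/6 of the full circle.
So the central angle = 5/6 × 360° = 300°.

300°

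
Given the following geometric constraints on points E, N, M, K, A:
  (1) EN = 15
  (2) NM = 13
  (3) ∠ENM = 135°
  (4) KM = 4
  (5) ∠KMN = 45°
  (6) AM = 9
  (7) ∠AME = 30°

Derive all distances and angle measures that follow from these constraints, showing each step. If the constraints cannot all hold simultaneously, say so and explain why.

The constraints are consistent.

Step 1: From EN = 15, NM = 13, and ∠ENM = 135°, by the law of cosines:
  EM² = EN² + NM² - 2·EN·NM·cos(135°) = 225 + 169 + 275.8 = 669.8
  EM ≈ 25.88

Step 2: From NM = 13, MK = 4, and ∠NMK = 45°, by the law of cosines:
  NK² = NM² + MK² - 2·NM·MK·cos(45°) = 169 + 16 - 73.54 = 111.5
  NK ≈ 10.56

Step 3: From EM = 25.88, MA = 9, and ∠EMA = 30°, by the law of cosines:
  EA² = EM² + MA² - 2·EM·MA·cos(30°) = 669.8 + 81 - 403.4 = 347.3
  EA ≈ 18.64

Step 4: From EM = 25.88, EN = 15, MN = 13, by the inverse law of cosines:
  cos(∠MEN) = (EM² + EN² - MN²) / (2·EM·EN)
  ∠MEN = 20.81°

Step 5: From NK = 10.56, NM = 13, KM = 4, by the inverse law of cosines:
  cos(∠KNM) = (NK² + NM² - KM²) / (2·NK·NM)
  ∠KNM = 15.54°

Step 6: From ME = 25.88, MN = 13, EN = 15, by the inverse law of cosines:
  cos(∠EMN) = (ME² + MN² - EN²) / (2·ME·MN)
  ∠EMN = 24.19°

Step 7: From KM = 4, KN = 10.56, MN = 13, by the inverse law of cosines:
  cos(∠MKN) = (KM² + KN² - MN²) / (2·KM·KN)
  ∠MKN = 119.46°

Step 8: From EA = 18.64, EM = 25.88, AM = 9, by the inverse law of cosines:
  cos(∠AEM) = (EA² + EM² - AM²) / (2·EA·EM)
  ∠AEM = 13.97°

Step 9: From AE = 18.64, AM = 9, EM = 25.88, by the inverse law of cosines:
  cos(∠EAM) = (AE² + AM² - EM²) / (2·AE·AM)
  ∠EAM = 136.03°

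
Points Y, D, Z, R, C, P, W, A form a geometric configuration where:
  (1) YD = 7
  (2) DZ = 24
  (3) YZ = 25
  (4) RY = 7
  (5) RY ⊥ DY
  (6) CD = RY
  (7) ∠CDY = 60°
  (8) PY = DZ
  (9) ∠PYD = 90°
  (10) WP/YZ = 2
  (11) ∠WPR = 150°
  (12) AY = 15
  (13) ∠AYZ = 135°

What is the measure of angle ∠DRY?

Step 1: By the law of cosines on triangle RYD: RD² = 7² + 7² − 2·7·7·cos(90°) = 98, so RD = 7·√2.
Step 2: By the inverse law of cosines on triangle DRY: cos(∠DRY) = ((7·√2)² + 7² − 7²) / (2·7·√2·7) = 98/138.59 = 0.7071, so ∠DRY = 45°.

Therefore, the measure of angle ∠DRY = 45°.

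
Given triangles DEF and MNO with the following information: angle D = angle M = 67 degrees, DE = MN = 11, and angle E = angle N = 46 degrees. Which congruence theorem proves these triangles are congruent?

The given information provides:
angle D = angle M = 67 degrees, DE = MN = 11, and angle E = angle N = 46 degrees
This matches the ASA congruence theorem.
Two pairs of corresponding angles and the included side are equal (Angle-Side-Angle).

ASA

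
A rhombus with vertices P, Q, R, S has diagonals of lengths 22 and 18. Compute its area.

Area of a rhombus = (d1 * d2) / 2
Area = (22 * 18) / 2
Area = 396 / 2
Area = 198

198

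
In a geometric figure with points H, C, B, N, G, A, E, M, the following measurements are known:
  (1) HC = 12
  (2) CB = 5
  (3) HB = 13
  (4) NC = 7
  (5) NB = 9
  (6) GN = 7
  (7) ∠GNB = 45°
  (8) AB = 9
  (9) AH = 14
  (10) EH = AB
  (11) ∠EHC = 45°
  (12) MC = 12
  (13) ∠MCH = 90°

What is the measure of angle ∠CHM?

Step 1: By the law of cosines on triangle HCM: HM² = 12² + 12² − 2·12·12·cos(90°) = 288, so HM = 12·√2.
Step 2: By the inverse law of cosines on triangle CHM: cos(∠CHM) = (12² + (12·√2)² − 12²) / (2·12·12·√2) = 288/407.29 = 0.7071, so ∠CHM = 45°.

Therefore, the measure of angle ∠CHM = 45°.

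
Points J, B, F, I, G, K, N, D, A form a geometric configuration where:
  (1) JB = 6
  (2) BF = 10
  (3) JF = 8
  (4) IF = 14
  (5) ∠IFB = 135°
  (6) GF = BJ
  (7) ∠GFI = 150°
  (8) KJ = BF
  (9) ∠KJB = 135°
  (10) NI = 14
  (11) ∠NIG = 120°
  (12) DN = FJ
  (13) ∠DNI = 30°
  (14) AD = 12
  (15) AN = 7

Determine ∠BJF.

Step 1: By the inverse law of cosines on triangle BJF: cos(∠BJF) = (6² + 8² − 10²) / (2·6·8) = 0/96 = 0, so ∠BJF = 90°.

Therefore, the measure of angle ∠BJF = 90°.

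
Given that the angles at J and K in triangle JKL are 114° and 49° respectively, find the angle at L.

angle L = 180 - 114 - 49 = 17 degrees.

17 degrees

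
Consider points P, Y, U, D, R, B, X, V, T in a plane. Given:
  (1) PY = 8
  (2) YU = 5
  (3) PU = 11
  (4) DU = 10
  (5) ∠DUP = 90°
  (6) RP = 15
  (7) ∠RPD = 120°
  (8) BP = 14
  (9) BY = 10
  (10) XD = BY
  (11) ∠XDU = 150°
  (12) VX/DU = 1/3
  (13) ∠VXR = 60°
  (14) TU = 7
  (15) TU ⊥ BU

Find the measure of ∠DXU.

From the given relations: XD = BY = 10.
Step 1: By the law of cosines on triangle XDU: XU² = 10² + 10² − 2·10·10·cos(150°) = 373.21, so XU ≈ 19.32.
Step 2: By the inverse law of cosines on triangle DXU: cos(∠DXU) = (10² + 19.32² − 10²) / (2·10·19.32) = 373.21/386.37 = 0.9659, so ∠DXU = 15°.

Therefore, the measure of angle ∠DXU = 15°.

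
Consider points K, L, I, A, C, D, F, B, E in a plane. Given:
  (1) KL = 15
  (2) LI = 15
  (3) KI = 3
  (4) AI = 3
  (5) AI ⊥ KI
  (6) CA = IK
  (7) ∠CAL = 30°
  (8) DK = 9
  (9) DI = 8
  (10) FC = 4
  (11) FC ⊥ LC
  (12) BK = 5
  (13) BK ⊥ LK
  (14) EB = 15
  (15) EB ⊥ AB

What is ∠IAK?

Step 1: By the law of cosines on triangle AIK: AK² = 3² + 3² − 2·3·3·cos(90°) = 18, so AK = 3·√2.
Step 2: By the inverse law of cosines on triangle IAK: cos(∠IAK) = (3² + (3·√2)² − 3²) / (2·3·3·√2) = 18/25.46 = 0.7071, so ∠IAK = 45°.

Therefore, the measure of angle ∠IAK = 45°.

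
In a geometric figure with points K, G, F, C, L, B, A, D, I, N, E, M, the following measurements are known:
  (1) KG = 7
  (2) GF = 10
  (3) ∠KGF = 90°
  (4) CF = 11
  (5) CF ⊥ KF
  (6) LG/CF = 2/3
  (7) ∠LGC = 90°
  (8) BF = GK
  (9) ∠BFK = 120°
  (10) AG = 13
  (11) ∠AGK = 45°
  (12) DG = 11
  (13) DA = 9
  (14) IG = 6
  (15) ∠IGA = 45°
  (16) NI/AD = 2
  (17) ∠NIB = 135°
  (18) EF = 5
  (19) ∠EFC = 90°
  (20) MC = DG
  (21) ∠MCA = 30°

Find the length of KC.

Step 1: By the law of cosines on triangle FGK: FK² = 10² + 7² − 2·10·7·cos(90°) = 149, so FK = √149.
Step 2: By the law of cosines on triangle KFC: KC² = √149² + 11² − 2·√149·11·cos(90°) = 270, so KC = 3·√30.

Therefore, the length of KC = 3·√30.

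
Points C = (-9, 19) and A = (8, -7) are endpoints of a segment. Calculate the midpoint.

M = ((x₁ + x₂)/2, (y₁ + y₂)/2)
= ((-9 + 8)/2, (19 + -7)/2)
= (-1/2, 12/2) = (-1/2, 6)

(-1/2, 6)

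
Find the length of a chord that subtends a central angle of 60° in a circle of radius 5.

Drop a perpendicular from the center to the chord, bisecting both the chord and the central angle.
Each half-chord = r sin(θ/2) = 5 sin(30°).
The full chord = 2 × 5 × sin(30°) = 5.

5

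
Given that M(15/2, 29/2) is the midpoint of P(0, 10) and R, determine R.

Using the midpoint formula: M = ((x1 + x2)/2, (y1 + y2)/2)
We know M = (15/2, 29/2) and P = (0, 10)
For x: 15/2 = (0 + x2)/2, so x2 = 2*15/2 - 0 = 15
For y: 29/2 = (10 + y2)/2, so y2 = 2*29/2 - 10 = 19
R = (15, 19)

(15, 19)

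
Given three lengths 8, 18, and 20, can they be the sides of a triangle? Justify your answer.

For three segments to close into a triangle, no single side can be as long as the other two combined.
The longest side is 20, and 8 + 18 = 26 > 20.
A triangle can be formed.

Yes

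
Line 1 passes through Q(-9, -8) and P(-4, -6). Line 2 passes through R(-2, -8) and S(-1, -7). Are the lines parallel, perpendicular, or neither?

Slope of line 1: m1 = (-6 - -8)/(-4 - -9) = 2/5 = 2/5
Slope of line 2: m2 = (-7 - -8)/(-1 - -2) = 1/1 = 1
m1 != m2 and m1*m2 = 2/5 != -1. Neither.

Neither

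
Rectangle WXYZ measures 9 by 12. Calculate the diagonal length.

d = sqrt(9^2 + 12^2) = sqrt(225) = 15

15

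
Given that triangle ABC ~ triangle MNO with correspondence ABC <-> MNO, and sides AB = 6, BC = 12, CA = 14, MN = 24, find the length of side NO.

Similar triangles have proportional sides. Setting up the proportion:
MN / AB = NO / BC
24 / 6 = NO / 12
NO = 12 * 24 / 6 = 48.

48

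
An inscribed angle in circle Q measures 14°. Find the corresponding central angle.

Central angle = 2 × 14° = 28° (inscribed angle theorem).

28°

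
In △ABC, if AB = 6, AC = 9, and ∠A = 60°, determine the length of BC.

By the law of cosines: BC^2 = AB^2 + AC^2 - 2*AB*AC*cos(A)
BC^2 = 6^2 + 9^2 - 2*6*9*cos(60°)
BC^2 = 36 + 81 - 108*(1/2)
BC^2 = 63
BC = 3*sqrt(7)

3*sqrt(7)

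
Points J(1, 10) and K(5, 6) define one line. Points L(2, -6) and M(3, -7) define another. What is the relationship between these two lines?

Slope of line 1: m1 = (6 - 10)/(5 - 1) = -4/4 = -1
Slope of line 2: m2 = (-7 - -6)/(3 - 2) = -1/1 = -1
m1 = m2, so the lines are parallel.

Parallel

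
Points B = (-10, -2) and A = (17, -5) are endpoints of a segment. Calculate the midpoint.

The midpoint is the average of the coordinates:
x: (-10 + 17)/2 = 7/2
y: (-2 + -5)/2 = -7/2
Midpoint = (7/2, -7/2)

(7/2, -7/2)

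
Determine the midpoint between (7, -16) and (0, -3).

The midpoint is the point halfway along the segment.
Move half the horizontal distance: 7 + (0 - 7)/2 = 7 + -7/2 = 7/2
Move half the vertical distance: -16 + (-3 - -16)/2 = -16 + 13/2 = -19/2
Midpoint = (7/2, -19/2)

(7/2, -19/2)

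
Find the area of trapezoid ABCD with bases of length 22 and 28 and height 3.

Area of a trapezoid = (base1 + base2) * height / 2
Area = (22 + 28) * 3 / 2
Area = 50 * 3 / 2
Area = 150 / 2
Area = 75

75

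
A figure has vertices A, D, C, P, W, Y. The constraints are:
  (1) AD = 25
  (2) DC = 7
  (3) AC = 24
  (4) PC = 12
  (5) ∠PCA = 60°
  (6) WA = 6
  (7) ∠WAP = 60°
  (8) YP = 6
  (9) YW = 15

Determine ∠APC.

Step 1: By the law of cosines on triangle PCA: PA² = 12² + 24² − 2·12·24·cos(60°) = 432, so PA = 12·√3.
Step 2: By the inverse law of cosines on triangle APC: cos(∠APC) = ((12·√3)² + 12² − 24²) / (2·12·√3·12) = 0/498.83 = 0, so ∠APC = 90°.

Therefore, the measure of angle ∠APC = 90°.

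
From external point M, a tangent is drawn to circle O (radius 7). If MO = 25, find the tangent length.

The tangent, radius, and line from the external point to the center form a right triangle.
The right angle is where the tangent meets the radius.
By the Pythagorean theorem: tangent² + 7² = 25²
tangent² = 625 - 49 = 576
tangent = 24

24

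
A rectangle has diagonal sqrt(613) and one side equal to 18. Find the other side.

Using the Pythagorean theorem: d^2 = a^2 + b^2
b^2 = d^2 - a^2
b^2 = 613 - 324
b^2 = 289
b = sqrt(289) = 17

17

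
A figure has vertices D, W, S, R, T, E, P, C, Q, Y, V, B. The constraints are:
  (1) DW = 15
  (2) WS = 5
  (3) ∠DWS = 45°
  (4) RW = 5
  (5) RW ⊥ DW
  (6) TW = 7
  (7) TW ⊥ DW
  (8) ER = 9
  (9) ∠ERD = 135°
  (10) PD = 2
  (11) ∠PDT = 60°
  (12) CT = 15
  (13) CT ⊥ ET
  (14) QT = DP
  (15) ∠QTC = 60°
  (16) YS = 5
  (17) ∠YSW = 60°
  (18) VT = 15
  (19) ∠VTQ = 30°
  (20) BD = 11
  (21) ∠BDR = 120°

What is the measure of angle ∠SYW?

Step 1: By the law of cosines on triangle YSW: YW² = 5² + 5² − 2·5·5·cos(60°) = 25, so YW = 5.
Step 2: By the inverse law of cosines on triangle SYW: cos(∠SYW) = (5² + 5² − 5²) / (2·5·5) = 25/50 = 0.5, so ∠SYW = 60°.

Therefore, the measure of angle ∠SYW = 60°.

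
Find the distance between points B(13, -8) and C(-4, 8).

d = sqrt((-4 - 13)^2 + (8 - -8)^2)
d = sqrt(-17^2 + 16^2)
d = sqrt(289 + 256)
d = sqrt(545)

sqrt(545)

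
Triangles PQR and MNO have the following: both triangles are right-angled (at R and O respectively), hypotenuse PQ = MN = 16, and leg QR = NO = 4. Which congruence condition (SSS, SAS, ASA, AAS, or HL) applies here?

The given information provides:
both triangles are right-angled (at R and O respectively), hypotenuse PQ = MN = 16, and leg QR = NO = 4
This matches the HL congruence theorem.
The hypotenuse and one leg of two right triangles are equal (Hypotenuse-Leg).

HL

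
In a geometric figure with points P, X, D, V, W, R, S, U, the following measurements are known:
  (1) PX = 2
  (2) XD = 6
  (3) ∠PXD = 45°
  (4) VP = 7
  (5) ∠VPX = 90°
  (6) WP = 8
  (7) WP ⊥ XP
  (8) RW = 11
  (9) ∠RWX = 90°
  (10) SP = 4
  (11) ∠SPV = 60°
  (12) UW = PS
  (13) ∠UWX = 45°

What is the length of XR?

Step 1: By the law of cosines on triangle XPW: XW² = 2² + 8² − 2·2·8·cos(90°) = 68, so XW = 2·√17.
Step 2: By the law of cosines on triangle XWR: XR² = (2·√17)² + 11² − 2·2·√17·11·cos(90°) = 189, so XR = 3·√21.

Therefore, the length of XR = 3·√21.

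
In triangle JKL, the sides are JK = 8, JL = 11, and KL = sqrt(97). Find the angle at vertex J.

cos(J) = (8² + 11² - (sqrt(97))²) / (2 × 8 × 11) = 1/2, so J = arccos(1/2) = 60°.

60°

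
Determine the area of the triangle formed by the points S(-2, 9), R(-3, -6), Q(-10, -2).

Using the Shoelace formula for a triangle:
Area = (1/2)|x0(y1 - y2) + x1(y2 - y0) + x2(y0 - y1)|
Area = (1/2)|-2(-6 - -2) + -3(-2 - 9) + -10(9 - -6)|
Area = (1/2)|8 + 33 + -150|
Area = (1/2)|-109|
Area = (1/2)(109)
Area = 109/2

109/2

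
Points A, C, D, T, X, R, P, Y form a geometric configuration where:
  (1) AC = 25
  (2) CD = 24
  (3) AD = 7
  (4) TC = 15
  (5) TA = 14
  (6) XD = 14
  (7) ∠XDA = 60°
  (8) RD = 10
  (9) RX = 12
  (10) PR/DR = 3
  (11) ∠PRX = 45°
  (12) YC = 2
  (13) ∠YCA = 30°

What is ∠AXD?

Step 1: By the law of cosines on triangle XDA: XA² = 14² + 7² − 2·14·7·cos(60°) = 147, so XA = 7·√3.
Step 2: By the inverse law of cosines on triangle AXD: cos(∠AXD) = ((7·√3)² + 14² − 7²) / (2·7·√3·14) = 294/339.48 = 0.866, so ∠AXD = 30°.

Therefore, the measure of angle ∠AXD = 30°.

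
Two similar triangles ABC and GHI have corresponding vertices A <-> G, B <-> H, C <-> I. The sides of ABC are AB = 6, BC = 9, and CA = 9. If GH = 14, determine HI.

Similar triangles have proportional sides. Setting up the proportion:
GH / AB = HI / BC
14 / 6 = HI / 9
HI = 9 * 14 / 6 = 21.

21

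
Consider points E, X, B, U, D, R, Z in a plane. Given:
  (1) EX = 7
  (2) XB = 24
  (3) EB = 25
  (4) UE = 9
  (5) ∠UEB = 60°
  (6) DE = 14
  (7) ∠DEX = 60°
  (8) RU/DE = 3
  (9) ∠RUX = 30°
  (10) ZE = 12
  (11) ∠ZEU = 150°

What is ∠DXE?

Step 1: By the law of cosines on triangle XED: XD² = 7² + 14² − 2·7·14·cos(60°) = 147, so XD = 7·√3.
Step 2: By the inverse law of cosines on triangle DXE: cos(∠DXE) = ((7·√3)² + 7² − 14²) / (2·7·√3·7) = 0/169.74 = 0, so ∠DXE = 90°.

Therefore, the measure of angle ∠DXE = 90°.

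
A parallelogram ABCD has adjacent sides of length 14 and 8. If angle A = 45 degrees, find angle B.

In a parallelogram, consecutive angles are supplementary (sum to 180°).
angle B = 180 - angle A
angle B = 180 - 45
angle B = 135 degrees

135 degrees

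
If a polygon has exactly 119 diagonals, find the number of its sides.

Using d = n(n - 3)/2, we solve 119 = n(n - 3)/2.
So n(n - 3) = 238.
Testing n = 17: 17 * 14 = 238 = 238. Correct.
The polygon has 17 sides.

17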